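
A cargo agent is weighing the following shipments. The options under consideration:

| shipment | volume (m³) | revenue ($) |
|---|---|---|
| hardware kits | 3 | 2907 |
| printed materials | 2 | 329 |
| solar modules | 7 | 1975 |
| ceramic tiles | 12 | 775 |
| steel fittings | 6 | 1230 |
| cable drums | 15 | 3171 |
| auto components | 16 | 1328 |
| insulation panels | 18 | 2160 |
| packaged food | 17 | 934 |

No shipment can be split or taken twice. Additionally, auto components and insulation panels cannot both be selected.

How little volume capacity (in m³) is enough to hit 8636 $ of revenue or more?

Need the lightest bundle worth ≥ 8636.
hardware kits + solar modules + steel fittings + cable drums: 9283 revenue at 31 m³.
Any bundle with less than 31 m³ falls short of 8636.

31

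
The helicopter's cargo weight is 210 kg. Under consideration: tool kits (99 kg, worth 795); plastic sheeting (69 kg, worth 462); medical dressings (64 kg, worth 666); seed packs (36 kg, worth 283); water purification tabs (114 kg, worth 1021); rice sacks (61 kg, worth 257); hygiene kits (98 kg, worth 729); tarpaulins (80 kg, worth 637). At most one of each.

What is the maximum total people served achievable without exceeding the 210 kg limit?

Ranking by ratio (people served/kg): medical dressings 10.41, water purification tabs 8.96, tool kits 8.03, tarpaulins 7.96.
A density-first pass picks medical dressings + water purification tabs — 1687 at 178 kg.
Replace water purification tabs with tool kits + seed packs: the trade gains 57 net, giving 1744 at 199 kg.
No other feasible combination exceeds 1744.

1744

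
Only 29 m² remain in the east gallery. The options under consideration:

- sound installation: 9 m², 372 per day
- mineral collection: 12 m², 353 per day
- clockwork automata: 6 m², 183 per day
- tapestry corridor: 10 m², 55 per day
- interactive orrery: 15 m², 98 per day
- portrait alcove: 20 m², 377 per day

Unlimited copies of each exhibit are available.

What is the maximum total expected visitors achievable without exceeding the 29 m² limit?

1116

By expected visitors per m²: sound installation 41.33, clockwork automata 30.50, mineral collection 29.42 lead.
Taking 3×sound installation: 27 m² used, 1116 in expected visitors.
The spare 2 m² is too small for any remaining exhibit, and no exchange beats 1116.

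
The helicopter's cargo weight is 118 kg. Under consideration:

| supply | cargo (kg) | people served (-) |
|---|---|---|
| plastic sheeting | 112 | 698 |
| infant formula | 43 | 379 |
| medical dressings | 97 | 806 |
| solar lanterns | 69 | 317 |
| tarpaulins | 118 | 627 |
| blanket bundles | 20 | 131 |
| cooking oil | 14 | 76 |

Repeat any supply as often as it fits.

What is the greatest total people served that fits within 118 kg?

By people served per kg: infant formula 8.81, medical dressings 8.31, blanket bundles 6.55 lead.
Taking the top-ratio supplies first gives 2×infant formula + blanket bundles for 889 (106 kg).
Dropping 2×infant formula frees 86 kg; slotting in medical dressings (97 kg) lifts the total to 937 at 117 kg.

937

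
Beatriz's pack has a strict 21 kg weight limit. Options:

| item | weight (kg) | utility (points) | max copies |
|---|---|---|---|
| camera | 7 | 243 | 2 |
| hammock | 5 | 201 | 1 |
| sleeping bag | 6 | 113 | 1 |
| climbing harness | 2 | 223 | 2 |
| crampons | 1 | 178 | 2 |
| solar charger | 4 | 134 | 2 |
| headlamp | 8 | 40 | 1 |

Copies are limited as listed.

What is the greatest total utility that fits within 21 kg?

1313

A density-first pass picks camera + hammock + 2×climbing harness + 2×crampons — 1246 at 18 kg.
Dropping hammock frees 5 kg; slotting in 2×solar charger (8 kg) lifts the total to 1313 at 21 kg.
That's the maximum — no swap from here does better than 1313.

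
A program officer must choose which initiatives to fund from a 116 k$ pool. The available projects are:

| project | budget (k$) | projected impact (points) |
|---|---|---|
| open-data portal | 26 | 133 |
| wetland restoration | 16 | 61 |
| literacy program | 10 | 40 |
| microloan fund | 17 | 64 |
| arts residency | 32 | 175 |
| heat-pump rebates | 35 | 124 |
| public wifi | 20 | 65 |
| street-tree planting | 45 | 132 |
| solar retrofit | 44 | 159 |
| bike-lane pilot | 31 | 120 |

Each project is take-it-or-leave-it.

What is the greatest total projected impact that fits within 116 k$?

532

Greedy by ratio would take open-data portal + wetland restoration + literacy program + arts residency + bike-lane pilot: 115 k$ used, total 529.
The 16 k$ tied up in wetland restoration is better spent on microloan fund — total rises to 532 (116 k$).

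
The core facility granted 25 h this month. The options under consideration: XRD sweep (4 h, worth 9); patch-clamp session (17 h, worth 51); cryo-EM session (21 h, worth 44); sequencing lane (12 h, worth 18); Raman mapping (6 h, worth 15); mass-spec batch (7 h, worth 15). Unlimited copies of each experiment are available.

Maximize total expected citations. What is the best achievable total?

69

Taking the top-ratio experiments first gives patch-clamp session + Raman mapping for 66 (23 h).
Replace Raman mapping with 2×XRD sweep: the trade gains 3 net, giving 69 at 25 h.
No other feasible combination exceeds 69.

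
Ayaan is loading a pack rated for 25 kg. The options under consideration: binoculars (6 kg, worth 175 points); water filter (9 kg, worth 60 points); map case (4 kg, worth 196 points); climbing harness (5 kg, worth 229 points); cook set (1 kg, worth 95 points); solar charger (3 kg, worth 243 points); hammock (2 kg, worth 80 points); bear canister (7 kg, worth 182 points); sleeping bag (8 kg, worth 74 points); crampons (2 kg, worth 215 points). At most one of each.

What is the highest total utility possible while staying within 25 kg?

1240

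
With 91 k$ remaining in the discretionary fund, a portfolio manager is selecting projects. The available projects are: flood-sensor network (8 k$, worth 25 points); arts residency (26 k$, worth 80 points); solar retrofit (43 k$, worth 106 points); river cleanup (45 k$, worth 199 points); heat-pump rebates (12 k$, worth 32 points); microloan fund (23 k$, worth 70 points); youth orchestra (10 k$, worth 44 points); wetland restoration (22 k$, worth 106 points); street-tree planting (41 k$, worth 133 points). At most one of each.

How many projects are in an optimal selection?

4

Best achievable projected impact is 381.
river cleanup + heat-pump rebates + youth orchestra + wetland restoration hits 381 at 89 k$.
All optima have 4 projects.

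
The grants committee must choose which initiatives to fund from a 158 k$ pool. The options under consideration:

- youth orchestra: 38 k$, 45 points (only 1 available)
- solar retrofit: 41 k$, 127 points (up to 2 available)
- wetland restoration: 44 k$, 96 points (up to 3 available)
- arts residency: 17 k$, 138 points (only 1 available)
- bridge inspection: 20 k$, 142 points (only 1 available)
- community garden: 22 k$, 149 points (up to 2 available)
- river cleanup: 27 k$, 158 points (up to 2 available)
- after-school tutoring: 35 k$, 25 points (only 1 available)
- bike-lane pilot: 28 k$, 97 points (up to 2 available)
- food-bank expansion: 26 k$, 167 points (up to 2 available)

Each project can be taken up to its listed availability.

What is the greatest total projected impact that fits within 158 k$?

Greedy by ratio would take arts residency + bridge inspection + 2×community garden + 2×food-bank expansion: 133 k$ used, total 912.
The 37 k$ tied up in arts residency and bridge inspection is better spent on 2×river cleanup — total rises to 948 (150 k$).
No other feasible combination exceeds 948.

948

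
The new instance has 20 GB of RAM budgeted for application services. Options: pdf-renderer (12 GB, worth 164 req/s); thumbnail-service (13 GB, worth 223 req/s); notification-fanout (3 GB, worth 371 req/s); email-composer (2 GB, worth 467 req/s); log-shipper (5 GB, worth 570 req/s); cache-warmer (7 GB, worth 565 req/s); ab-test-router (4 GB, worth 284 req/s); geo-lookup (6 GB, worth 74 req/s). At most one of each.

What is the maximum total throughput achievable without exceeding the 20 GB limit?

1973

Density check — email-composer 233.50, notification-fanout 123.67, log-shipper 114.00 are the best per GB.
Best packing: notification-fanout + email-composer + log-shipper + cache-warmer — 17 GB, 1973 total.
The spare 3 GB is too small for any remaining service, and no exchange beats 1973.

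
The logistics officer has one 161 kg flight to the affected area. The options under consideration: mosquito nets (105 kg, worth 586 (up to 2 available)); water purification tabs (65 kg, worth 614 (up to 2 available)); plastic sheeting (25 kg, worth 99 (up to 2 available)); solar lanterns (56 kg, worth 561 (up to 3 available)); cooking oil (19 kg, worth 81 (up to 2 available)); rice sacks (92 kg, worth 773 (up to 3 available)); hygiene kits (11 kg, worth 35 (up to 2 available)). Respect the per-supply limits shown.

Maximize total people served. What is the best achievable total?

1387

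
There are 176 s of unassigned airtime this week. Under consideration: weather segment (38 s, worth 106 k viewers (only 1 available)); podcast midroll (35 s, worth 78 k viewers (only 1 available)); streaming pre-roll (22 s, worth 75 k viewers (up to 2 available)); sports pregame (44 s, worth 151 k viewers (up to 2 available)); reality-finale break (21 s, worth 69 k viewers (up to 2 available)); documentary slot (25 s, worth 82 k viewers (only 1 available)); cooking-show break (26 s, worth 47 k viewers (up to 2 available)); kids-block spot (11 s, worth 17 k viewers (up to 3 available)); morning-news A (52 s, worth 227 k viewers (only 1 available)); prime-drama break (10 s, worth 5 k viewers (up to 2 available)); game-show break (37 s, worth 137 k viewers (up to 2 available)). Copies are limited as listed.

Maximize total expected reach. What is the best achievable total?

659

Ranking by ratio (expected reach/s): morning-news A 4.37, game-show break 3.70, sports pregame 3.43.
A density-first pass picks sports pregame + morning-news A + 2×game-show break — 652 at 170 s.
The 37 s tied up in game-show break is better spent on streaming pre-roll + reality-finale break — total rises to 659 (176 s).
Nothing else within 176 s beats 659.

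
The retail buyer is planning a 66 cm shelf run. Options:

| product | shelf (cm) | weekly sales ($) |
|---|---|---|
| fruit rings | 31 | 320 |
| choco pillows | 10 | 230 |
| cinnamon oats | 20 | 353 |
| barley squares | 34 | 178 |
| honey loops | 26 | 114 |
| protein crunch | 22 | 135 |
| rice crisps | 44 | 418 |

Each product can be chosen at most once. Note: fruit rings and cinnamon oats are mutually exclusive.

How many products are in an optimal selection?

2

Best achievable weekly sales is 771.
cinnamon oats + rice crisps hits 771 at 64 cm.
All optima have 2 products.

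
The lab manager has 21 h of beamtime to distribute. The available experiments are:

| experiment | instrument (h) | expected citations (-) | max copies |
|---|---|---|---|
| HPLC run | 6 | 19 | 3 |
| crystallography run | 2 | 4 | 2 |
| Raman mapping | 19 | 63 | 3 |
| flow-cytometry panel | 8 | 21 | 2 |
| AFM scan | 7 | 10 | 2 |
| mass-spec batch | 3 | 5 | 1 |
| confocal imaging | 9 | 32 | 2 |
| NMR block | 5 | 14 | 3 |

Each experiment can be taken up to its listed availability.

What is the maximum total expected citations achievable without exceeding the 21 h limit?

70

By expected citations per h: confocal imaging 3.56, Raman mapping 3.32, HPLC run 3.17, NMR block 2.80 lead.
A density-first pass picks crystallography run + 2×confocal imaging — 68 at 20 h.
Replace crystallography run and confocal imaging with 2×HPLC run: the trade gains 2 net, giving 70 at 21 h.
Nothing else within 21 h beats 70.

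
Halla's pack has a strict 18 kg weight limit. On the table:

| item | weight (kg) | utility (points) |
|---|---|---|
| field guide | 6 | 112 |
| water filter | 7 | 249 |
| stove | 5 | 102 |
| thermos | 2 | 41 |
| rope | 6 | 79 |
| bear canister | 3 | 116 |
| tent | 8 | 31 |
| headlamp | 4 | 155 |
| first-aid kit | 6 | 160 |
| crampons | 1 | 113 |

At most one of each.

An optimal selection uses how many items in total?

Best achievable utility is 677.
water filter + headlamp + first-aid kit + crampons hits 677 at 18 kg.
Any selection reaching 677 contains exactly 4 items.

4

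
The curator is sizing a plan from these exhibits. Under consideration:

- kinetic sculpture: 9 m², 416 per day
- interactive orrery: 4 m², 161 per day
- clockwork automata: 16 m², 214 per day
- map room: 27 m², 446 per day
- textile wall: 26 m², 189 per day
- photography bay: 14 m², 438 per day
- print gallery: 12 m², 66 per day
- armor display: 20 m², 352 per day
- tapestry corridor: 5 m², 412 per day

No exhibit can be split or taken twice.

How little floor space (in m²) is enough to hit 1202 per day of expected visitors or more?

28

Need the lightest bundle worth ≥ 1202.
kinetic sculpture + photography bay + tapestry corridor reaches 1266 using 28 m².
Below 28 m² the best achievable stays under 1202.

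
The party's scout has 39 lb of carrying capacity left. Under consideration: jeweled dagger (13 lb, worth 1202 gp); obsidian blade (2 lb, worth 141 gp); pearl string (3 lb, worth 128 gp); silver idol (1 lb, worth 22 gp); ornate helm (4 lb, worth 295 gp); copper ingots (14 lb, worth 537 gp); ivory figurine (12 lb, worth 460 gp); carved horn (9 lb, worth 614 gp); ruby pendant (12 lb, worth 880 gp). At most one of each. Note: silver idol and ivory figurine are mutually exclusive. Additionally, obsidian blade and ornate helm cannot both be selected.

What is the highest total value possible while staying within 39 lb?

3013

Jeweled dagger + silver idol + ornate helm + carved horn + ruby pendant uses 39 of the 39 lb and totals 3013.
No other feasible combination exceeds 3013.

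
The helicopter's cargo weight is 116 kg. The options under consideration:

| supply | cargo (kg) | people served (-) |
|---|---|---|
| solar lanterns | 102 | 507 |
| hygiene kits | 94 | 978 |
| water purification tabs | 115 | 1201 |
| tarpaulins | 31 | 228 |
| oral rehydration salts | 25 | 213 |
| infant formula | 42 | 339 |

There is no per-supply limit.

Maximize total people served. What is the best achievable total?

Best packing: water purification tabs — 115 kg, 1201 total.
That's the maximum — no swap from here does better than 1201.

1201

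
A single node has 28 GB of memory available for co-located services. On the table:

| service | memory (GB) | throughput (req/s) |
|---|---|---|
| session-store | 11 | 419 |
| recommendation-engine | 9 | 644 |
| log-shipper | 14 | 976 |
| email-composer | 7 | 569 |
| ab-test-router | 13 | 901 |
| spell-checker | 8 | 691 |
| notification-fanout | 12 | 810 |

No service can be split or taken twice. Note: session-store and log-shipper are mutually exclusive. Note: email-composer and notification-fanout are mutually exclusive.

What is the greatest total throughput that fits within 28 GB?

Density check — spell-checker 86.38, email-composer 81.29, recommendation-engine 71.56, log-shipper 69.71 are the best per GB.
Taking the top-ratio services first gives recommendation-engine + email-composer + spell-checker for 1904 (24 GB).
The 9 GB tied up in recommendation-engine is better spent on ab-test-router — total rises to 2161 (28 GB).
The closest alternative, recommendation-engine + email-composer + spell-checker, reaches only 1904.

2161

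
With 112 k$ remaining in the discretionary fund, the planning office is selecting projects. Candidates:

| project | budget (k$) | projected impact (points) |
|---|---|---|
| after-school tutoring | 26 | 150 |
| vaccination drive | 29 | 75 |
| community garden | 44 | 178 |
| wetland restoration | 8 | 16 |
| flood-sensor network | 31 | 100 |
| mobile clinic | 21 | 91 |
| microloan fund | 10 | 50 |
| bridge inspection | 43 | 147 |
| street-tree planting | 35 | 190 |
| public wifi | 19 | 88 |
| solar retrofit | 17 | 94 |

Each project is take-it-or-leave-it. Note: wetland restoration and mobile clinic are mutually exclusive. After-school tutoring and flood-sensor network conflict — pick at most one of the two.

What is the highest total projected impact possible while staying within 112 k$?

Taking the top-ratio projects first gives after-school tutoring + microloan fund + street-tree planting + public wifi + solar retrofit for 572 (107 k$).
Dropping public wifi frees 19 k$; slotting in mobile clinic (21 k$) lifts the total to 575 at 109 k$.
Runner-up after-school tutoring + microloan fund + street-tree planting + public wifi + solar retrofit tops out at 572.

575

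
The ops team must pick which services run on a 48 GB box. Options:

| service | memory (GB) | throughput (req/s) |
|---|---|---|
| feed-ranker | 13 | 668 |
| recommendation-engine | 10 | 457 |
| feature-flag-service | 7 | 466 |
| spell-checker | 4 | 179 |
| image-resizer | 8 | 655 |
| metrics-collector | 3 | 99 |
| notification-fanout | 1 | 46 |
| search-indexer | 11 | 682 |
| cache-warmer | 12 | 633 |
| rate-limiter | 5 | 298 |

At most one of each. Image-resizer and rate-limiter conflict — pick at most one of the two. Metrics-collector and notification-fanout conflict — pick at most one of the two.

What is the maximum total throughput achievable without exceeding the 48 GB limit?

Best packing: recommendation-engine + feature-flag-service + image-resizer + search-indexer + cache-warmer — 48 GB, 2893 total.
Every other selection either busts 48 GB or breaks a pairing rule or fails to beat 2893.

2893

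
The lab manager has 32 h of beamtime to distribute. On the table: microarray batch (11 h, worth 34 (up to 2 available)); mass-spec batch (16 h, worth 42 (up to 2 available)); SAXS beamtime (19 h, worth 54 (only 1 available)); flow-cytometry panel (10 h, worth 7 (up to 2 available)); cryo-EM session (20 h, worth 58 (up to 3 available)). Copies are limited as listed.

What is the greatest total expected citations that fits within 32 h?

A density-first pass picks 2×microarray batch + flow-cytometry panel — 75 at 32 h.
The 21 h tied up in microarray batch and flow-cytometry panel is better spent on cryo-EM session — total rises to 92 (31 h).
Nothing else within 32 h beats 92.

92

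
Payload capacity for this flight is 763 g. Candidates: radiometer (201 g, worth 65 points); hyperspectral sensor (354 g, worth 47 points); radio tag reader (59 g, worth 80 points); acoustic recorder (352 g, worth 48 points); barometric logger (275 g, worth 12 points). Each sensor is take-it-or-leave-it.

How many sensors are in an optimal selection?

Optimal total is 193.
For example radiometer + radio tag reader + acoustic recorder achieves it, using 612 g.
All optima have 3 sensors.

3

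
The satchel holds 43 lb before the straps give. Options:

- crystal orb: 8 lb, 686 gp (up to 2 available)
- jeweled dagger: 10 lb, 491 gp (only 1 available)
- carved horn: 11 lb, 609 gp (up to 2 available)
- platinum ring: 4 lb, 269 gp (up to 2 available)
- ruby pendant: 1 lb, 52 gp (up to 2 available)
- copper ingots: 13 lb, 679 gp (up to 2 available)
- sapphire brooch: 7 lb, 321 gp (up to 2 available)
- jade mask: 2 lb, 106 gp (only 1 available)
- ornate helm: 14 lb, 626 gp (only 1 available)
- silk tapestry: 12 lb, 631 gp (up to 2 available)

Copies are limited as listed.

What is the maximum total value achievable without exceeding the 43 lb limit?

2911

Ranking by ratio (value/lb): crystal orb 85.75, platinum ring 67.25, carved horn 55.36, jade mask 53.00.
Filling by ratio: 2×crystal orb + carved horn + 2×platinum ring + 2×ruby pendant + jade mask for 2729, with 4 lb left unused.
Dropping platinum ring and ruby pendant and jade mask frees 7 lb; slotting in carved horn (11 lb) lifts the total to 2911 at 43 lb.
No other feasible combination exceeds 2911.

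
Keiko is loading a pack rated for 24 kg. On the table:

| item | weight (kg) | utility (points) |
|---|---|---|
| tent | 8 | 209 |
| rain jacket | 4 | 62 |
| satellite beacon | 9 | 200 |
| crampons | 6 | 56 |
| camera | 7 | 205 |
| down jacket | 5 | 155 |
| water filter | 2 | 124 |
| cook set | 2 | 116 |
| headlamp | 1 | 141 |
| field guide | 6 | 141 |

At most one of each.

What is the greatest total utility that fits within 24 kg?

Greedy by ratio would take camera + down jacket + water filter + cook set + headlamp + field guide: 23 kg used, total 882.
Replace camera with tent: the trade gains 4 net, giving 886 at 24 kg.
That's the maximum — no swap from here does better than 886.

886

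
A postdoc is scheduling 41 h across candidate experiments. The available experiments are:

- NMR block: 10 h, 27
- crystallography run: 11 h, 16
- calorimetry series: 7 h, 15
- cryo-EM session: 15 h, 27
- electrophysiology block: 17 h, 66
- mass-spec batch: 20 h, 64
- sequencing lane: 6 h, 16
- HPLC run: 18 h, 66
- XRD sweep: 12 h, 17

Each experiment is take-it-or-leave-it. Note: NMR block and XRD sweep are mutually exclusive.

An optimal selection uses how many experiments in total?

3

Optimal total is 148.
One optimal bundle: electrophysiology block + sequencing lane + HPLC run (41 h).
Any selection reaching 148 contains exactly 3 experiments.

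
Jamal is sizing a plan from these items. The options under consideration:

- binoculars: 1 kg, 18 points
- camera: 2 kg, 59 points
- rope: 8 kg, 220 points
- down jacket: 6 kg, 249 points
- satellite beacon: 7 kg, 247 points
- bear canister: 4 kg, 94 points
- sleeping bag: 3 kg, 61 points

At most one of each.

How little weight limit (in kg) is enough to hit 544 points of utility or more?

15

Minimise kg subject to total utility ≥ 544.
camera + down jacket + satellite beacon reaches 555 using 15 kg.
Any bundle with less than 15 kg falls short of 544.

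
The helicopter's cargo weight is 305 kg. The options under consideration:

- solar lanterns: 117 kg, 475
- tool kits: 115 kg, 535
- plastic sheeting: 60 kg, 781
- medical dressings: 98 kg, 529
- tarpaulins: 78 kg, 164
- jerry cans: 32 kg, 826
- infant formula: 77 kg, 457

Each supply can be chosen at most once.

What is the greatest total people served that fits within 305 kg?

2671

A density-first pass picks plastic sheeting + medical dressings + jerry cans + infant formula — 2593 at 267 kg.
Replace infant formula with tool kits: the trade gains 78 net, giving 2671 at 305 kg.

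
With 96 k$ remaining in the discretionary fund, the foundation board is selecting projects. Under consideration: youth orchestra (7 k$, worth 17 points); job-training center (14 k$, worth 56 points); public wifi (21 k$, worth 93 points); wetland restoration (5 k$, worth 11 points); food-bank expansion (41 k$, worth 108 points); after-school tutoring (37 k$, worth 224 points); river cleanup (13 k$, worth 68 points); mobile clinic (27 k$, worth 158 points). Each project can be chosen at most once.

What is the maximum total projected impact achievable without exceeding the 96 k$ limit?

The ratio ordering already packs tightly: job-training center + wetland restoration + after-school tutoring + river cleanup + mobile clinic, 96 k$, 517.
An exhaustive check of the 256 subsets confirms 517.

517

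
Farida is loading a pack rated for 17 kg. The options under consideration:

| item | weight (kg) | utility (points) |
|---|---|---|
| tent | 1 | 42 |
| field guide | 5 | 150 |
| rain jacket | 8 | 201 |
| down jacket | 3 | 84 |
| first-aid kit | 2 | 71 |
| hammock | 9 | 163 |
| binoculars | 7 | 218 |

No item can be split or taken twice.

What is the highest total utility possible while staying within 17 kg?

Filling by ratio: tent + field guide + first-aid kit + binoculars for 481, with 2 kg left unused.
The 1 kg tied up in tent is better spent on down jacket — total rises to 523 (17 kg).
No other feasible combination exceeds 523.

523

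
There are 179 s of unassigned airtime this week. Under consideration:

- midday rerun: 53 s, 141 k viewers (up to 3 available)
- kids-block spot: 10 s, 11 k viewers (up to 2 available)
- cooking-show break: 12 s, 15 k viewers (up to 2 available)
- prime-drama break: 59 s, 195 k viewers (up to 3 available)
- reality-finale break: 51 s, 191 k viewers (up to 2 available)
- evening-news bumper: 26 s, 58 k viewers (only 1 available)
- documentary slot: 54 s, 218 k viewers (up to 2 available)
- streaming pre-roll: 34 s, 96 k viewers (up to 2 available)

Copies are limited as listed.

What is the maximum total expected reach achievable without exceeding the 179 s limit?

649

Filling by ratio: cooking-show break + reality-finale break + 2×documentary slot for 642, with 8 s left unused.
Replace cooking-show break with 2×kids-block spot: the trade gains 7 net, giving 649 at 179 s.
That's the maximum — no swap from here does better than 649.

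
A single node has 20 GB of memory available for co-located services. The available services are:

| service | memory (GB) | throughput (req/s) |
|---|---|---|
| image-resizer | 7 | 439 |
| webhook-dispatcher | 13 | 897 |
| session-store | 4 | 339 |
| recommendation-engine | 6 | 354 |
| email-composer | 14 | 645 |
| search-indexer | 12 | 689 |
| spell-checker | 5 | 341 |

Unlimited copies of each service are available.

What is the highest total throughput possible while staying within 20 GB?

The ratio ordering already packs tightly: 5×session-store, 20 GB, 1695.
That's the maximum — no swap from here does better than 1695.

1695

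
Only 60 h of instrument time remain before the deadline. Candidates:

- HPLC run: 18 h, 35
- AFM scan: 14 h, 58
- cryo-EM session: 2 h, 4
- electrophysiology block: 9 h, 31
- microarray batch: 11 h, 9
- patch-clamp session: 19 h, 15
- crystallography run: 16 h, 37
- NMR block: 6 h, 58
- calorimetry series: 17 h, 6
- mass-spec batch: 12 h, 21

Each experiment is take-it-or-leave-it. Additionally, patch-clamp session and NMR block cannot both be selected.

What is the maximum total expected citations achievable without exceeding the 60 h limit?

Taking AFM scan + cryo-EM session + electrophysiology block + crystallography run + NMR block + mass-spec batch: 59 h used, 209 in expected citations.
Next best is AFM scan + electrophysiology block + crystallography run + NMR block + mass-spec batch at 205 (57 h) — short by 4.

209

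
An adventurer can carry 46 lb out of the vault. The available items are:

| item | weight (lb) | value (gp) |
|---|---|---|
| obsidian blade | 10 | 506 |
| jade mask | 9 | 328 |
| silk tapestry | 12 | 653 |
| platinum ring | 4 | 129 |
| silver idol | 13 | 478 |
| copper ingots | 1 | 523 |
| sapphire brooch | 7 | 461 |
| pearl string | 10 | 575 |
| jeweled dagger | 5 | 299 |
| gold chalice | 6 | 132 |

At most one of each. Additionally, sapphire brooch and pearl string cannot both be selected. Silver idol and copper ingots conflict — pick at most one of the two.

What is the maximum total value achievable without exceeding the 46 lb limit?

Obsidian blade + jade mask + silk tapestry + copper ingots + sapphire brooch + jeweled dagger uses 44 of the 46 lb and totals 2770.
No other feasible combination exceeds 2770.

2770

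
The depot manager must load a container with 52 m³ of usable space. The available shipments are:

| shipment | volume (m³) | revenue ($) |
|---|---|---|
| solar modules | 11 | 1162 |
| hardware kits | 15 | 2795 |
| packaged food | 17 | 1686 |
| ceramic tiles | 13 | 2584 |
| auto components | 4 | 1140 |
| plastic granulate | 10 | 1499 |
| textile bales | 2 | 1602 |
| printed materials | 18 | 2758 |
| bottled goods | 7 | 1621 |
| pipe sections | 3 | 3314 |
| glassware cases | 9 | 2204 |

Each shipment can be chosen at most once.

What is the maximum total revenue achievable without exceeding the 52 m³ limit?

14175

A density-first pass picks ceramic tiles + auto components + plastic granulate + textile bales + bottled goods + pipe sections + glassware cases — 13964 at 48 m³.
Dropping ceramic tiles frees 13 m³; slotting in hardware kits (15 m³) lifts the total to 14175 at 50 m³.
Nothing else within 52 m³ beats 14175.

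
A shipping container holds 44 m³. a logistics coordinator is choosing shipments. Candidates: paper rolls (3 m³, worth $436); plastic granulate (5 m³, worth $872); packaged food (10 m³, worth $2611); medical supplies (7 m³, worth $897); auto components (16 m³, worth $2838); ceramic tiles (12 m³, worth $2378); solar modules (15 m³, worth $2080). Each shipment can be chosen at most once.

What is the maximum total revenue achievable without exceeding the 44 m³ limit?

Taking plastic granulate + packaged food + auto components + ceramic tiles: 43 m³ used, 8699 in revenue.

8699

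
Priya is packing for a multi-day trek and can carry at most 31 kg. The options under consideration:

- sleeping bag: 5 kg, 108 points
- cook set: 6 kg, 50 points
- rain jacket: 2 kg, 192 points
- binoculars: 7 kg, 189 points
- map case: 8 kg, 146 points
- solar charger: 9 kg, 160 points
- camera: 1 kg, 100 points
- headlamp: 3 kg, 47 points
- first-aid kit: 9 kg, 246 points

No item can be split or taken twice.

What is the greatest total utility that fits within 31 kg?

934

A density-first pass picks sleeping bag + rain jacket + binoculars + camera + headlamp + first-aid kit — 882 at 27 kg.
Dropping sleeping bag frees 5 kg; slotting in solar charger (9 kg) lifts the total to 934 at 31 kg.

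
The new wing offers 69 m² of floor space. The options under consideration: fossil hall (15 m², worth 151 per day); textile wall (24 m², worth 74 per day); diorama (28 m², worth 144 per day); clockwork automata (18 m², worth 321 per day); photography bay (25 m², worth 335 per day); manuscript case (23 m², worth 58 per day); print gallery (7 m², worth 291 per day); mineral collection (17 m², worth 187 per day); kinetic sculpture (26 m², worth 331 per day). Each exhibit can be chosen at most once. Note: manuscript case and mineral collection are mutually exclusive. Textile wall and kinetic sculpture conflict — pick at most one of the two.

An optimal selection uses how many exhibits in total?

Optimal total is 1134.
For example clockwork automata + photography bay + print gallery + mineral collection achieves it, using 67 m².
All optima have 4 exhibits.

4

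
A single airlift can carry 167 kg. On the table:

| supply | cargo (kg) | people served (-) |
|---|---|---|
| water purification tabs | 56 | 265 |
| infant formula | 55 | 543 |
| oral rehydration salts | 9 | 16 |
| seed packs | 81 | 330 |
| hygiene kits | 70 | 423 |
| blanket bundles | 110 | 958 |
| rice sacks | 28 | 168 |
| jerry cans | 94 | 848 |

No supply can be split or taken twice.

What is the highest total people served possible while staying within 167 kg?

Density check — infant formula 9.87, jerry cans 9.02, blanket bundles 8.71 are the best per kg.
A density-first pass picks infant formula + oral rehydration salts + jerry cans — 1407 at 158 kg.
Replace oral rehydration salts and jerry cans with blanket bundles: the trade gains 94 net, giving 1501 at 165 kg.

1501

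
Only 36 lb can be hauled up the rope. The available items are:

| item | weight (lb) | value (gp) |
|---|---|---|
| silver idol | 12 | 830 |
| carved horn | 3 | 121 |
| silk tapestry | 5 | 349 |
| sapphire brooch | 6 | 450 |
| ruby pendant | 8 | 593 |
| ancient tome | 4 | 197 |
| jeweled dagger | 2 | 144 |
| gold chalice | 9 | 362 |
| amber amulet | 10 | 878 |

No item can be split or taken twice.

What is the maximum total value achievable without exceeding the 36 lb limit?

Filling by ratio: silk tapestry + sapphire brooch + ruby pendant + ancient tome + jeweled dagger + amber amulet for 2611, with 1 lb left unused.
The 11 lb tied up in silk tapestry and ancient tome and jeweled dagger is better spent on silver idol — total rises to 2751 (36 lb).
Runner-up silver idol + silk tapestry + sapphire brooch + jeweled dagger + amber amulet tops out at 2651.

2751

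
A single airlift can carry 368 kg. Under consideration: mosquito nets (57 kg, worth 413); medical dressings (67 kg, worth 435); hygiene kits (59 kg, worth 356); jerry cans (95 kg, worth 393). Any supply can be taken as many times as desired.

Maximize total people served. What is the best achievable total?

2522

Density check — mosquito nets 7.25, medical dressings 6.49, hygiene kits 6.03 are the best per kg.
Taking the top-ratio supplies first gives 6×mosquito nets for 2478 (342 kg).
Dropping 2×mosquito nets frees 114 kg; slotting in 2×medical dressings (134 kg) lifts the total to 2522 at 362 kg.
The spare 6 kg is too small for any remaining supply, and no exchange beats 2522.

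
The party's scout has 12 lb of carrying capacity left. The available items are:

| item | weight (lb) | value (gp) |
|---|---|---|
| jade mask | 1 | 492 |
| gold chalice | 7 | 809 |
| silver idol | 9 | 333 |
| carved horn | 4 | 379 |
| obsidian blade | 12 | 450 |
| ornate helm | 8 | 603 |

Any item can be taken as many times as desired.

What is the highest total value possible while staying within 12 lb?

5904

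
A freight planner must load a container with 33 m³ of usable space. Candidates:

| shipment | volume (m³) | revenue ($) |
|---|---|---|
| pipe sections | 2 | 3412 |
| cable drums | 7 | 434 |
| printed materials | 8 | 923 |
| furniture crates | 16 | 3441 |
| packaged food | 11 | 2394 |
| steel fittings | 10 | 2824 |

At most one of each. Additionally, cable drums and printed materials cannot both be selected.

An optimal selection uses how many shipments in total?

The maximum revenue within 33 m³ is 9677.
For example pipe sections + furniture crates + steel fittings achieves it, using 28 m³.
Any selection reaching 9677 contains exactly 3 shipments.

3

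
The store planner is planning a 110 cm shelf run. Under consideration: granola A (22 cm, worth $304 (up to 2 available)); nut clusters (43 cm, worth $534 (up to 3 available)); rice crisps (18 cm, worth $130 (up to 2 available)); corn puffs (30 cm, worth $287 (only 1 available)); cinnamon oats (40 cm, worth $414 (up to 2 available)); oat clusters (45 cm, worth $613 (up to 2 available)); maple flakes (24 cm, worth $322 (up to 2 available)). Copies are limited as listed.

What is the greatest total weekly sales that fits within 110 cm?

A density-first pass picks 2×granola A + rice crisps + oat clusters — 1351 at 107 cm.
Dropping granola A and rice crisps frees 40 cm; slotting in nut clusters (43 cm) lifts the total to 1451 at 110 cm.
That's the maximum — no swap from here does better than 1451.

1451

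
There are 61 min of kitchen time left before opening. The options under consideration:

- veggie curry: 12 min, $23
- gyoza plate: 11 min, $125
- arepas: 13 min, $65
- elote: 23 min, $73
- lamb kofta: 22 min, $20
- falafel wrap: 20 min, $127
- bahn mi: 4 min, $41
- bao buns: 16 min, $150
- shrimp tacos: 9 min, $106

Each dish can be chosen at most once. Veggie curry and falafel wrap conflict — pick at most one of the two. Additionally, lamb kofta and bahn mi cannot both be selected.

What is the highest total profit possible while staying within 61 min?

549

Density check — shrimp tacos 11.78, gyoza plate 11.36, bahn mi 10.25 are the best per min.
Gyoza plate + falafel wrap + bahn mi + bao buns + shrimp tacos uses 60 of the 61 min and totals 549.
The closest alternative, gyoza plate + falafel wrap + bao buns + shrimp tacos, reaches only 508.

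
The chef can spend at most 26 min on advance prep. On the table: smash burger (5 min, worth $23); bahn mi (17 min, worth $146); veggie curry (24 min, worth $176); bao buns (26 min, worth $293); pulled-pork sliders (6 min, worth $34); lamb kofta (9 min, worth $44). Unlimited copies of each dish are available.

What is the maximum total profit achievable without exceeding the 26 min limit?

Taking bao buns: 26 min used, 293 in profit.
No other feasible combination exceeds 293.

293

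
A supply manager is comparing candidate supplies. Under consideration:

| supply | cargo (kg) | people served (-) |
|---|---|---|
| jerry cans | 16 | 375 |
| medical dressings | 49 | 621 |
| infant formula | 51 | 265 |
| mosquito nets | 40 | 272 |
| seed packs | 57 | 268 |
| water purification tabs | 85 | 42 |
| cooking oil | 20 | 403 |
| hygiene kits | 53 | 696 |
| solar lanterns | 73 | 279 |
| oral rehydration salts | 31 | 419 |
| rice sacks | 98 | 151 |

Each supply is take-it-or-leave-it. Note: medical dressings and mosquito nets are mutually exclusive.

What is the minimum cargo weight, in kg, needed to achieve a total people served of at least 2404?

Minimise kg subject to total people served ≥ 2404.
Taking jerry cans + medical dressings + cooking oil + hygiene kits + oral rehydration salts gives 2514 (≥ 2404) for 169 kg.
No combination under 169 kg hits 2404.

169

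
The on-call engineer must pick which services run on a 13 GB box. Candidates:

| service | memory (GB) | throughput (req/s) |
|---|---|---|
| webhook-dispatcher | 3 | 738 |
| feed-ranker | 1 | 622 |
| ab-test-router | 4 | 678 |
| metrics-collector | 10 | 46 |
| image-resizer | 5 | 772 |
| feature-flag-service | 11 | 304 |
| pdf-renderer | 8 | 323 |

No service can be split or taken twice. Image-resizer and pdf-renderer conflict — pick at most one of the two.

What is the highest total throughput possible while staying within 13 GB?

2810

Density check — feed-ranker 622.00, webhook-dispatcher 246.00, ab-test-router 169.50, image-resizer 154.40 are the best per GB.
Best packing: webhook-dispatcher + feed-ranker + ab-test-router + image-resizer — 13 GB, 2810 total.
Next best is webhook-dispatcher + ab-test-router + image-resizer at 2188 (12 GB) — short by 622.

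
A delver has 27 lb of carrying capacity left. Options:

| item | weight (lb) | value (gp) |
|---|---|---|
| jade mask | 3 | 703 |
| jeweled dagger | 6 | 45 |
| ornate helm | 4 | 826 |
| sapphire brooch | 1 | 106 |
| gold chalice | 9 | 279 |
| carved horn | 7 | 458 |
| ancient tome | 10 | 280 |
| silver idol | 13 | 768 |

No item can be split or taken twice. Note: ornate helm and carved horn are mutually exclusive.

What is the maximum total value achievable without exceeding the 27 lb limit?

2448

Density check — jade mask 234.33, ornate helm 206.50, sapphire brooch 106.00, carved horn 65.43 are the best per lb.
Taking jade mask + jeweled dagger + ornate helm + sapphire brooch + silver idol: 27 lb used, 2448 in value.
Runner-up jade mask + ornate helm + sapphire brooch + silver idol tops out at 2403.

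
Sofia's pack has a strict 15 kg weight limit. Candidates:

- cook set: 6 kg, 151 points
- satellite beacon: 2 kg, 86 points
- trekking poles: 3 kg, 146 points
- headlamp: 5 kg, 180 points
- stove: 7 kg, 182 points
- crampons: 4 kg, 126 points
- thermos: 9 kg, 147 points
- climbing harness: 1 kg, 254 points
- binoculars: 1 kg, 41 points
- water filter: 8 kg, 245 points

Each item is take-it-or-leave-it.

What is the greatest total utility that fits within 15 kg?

Filling by ratio: satellite beacon + trekking poles + headlamp + climbing harness + binoculars for 707, with 3 kg left unused.
The 1 kg tied up in binoculars is better spent on crampons — total rises to 792 (15 kg).

792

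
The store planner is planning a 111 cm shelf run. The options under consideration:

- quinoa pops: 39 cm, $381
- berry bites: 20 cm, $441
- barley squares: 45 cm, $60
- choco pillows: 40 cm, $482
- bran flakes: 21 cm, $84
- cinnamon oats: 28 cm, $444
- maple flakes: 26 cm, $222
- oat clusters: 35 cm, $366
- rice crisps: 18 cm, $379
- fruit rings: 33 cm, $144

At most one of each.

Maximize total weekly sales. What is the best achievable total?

1746

Best packing: berry bites + choco pillows + cinnamon oats + rice crisps — 106 cm, 1746 total.
An exhaustive check of the 1024 subsets confirms 1746.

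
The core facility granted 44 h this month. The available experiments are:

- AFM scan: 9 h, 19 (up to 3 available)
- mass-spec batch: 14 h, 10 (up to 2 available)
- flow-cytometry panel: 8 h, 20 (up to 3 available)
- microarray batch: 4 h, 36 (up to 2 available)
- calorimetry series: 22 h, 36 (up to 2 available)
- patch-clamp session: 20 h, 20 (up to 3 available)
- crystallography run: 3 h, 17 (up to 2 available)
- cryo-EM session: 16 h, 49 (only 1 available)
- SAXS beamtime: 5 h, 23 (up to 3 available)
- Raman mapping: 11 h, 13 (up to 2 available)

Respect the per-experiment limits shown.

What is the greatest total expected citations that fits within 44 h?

207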